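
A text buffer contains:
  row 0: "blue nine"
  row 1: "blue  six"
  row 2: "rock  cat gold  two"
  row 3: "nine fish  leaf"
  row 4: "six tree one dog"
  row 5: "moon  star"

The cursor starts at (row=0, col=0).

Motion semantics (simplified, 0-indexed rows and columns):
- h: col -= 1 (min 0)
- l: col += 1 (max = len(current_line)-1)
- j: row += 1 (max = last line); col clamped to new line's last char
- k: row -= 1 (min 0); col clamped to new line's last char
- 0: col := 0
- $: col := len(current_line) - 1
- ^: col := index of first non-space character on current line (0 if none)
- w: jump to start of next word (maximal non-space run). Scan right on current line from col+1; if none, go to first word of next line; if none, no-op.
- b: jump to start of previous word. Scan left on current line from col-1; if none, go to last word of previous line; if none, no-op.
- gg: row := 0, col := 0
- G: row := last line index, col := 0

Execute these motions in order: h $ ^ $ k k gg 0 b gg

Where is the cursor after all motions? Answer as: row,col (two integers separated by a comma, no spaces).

Answer: 0,0

Derivation:
After 1 (h): row=0 col=0 char='b'
After 2 ($): row=0 col=8 char='e'
After 3 (^): row=0 col=0 char='b'
After 4 ($): row=0 col=8 char='e'
After 5 (k): row=0 col=8 char='e'
After 6 (k): row=0 col=8 char='e'
After 7 (gg): row=0 col=0 char='b'
After 8 (0): row=0 col=0 char='b'
After 9 (b): row=0 col=0 char='b'
After 10 (gg): row=0 col=0 char='b'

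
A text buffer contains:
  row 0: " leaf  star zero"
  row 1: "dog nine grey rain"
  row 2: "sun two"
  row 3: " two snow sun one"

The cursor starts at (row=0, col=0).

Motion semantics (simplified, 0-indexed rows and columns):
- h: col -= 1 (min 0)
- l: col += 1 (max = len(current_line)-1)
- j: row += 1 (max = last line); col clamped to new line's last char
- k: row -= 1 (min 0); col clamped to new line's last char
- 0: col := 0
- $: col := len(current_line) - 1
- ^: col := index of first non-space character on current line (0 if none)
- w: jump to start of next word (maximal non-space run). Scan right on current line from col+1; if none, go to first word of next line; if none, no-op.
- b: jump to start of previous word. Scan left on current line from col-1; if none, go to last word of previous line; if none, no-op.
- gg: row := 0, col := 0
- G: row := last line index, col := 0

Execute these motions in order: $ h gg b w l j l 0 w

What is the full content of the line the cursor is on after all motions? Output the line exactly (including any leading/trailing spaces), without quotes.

Answer: dog nine grey rain

Derivation:
After 1 ($): row=0 col=15 char='o'
After 2 (h): row=0 col=14 char='r'
After 3 (gg): row=0 col=0 char='_'
After 4 (b): row=0 col=0 char='_'
After 5 (w): row=0 col=1 char='l'
After 6 (l): row=0 col=2 char='e'
After 7 (j): row=1 col=2 char='g'
After 8 (l): row=1 col=3 char='_'
After 9 (0): row=1 col=0 char='d'
After 10 (w): row=1 col=4 char='n'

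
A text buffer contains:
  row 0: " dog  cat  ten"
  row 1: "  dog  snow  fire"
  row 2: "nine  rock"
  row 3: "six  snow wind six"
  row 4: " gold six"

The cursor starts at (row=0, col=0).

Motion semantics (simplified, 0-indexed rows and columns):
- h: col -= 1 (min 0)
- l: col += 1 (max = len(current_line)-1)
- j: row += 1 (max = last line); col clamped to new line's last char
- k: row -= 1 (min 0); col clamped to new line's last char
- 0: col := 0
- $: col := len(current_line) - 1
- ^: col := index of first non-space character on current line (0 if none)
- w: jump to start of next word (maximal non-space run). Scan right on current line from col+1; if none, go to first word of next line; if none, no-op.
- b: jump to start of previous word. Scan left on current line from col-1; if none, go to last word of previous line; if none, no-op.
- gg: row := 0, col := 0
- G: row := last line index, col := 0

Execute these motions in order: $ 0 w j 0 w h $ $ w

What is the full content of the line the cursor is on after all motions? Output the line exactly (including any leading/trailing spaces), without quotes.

Answer: nine  rock

Derivation:
After 1 ($): row=0 col=13 char='n'
After 2 (0): row=0 col=0 char='_'
After 3 (w): row=0 col=1 char='d'
After 4 (j): row=1 col=1 char='_'
After 5 (0): row=1 col=0 char='_'
After 6 (w): row=1 col=2 char='d'
After 7 (h): row=1 col=1 char='_'
After 8 ($): row=1 col=16 char='e'
After 9 ($): row=1 col=16 char='e'
After 10 (w): row=2 col=0 char='n'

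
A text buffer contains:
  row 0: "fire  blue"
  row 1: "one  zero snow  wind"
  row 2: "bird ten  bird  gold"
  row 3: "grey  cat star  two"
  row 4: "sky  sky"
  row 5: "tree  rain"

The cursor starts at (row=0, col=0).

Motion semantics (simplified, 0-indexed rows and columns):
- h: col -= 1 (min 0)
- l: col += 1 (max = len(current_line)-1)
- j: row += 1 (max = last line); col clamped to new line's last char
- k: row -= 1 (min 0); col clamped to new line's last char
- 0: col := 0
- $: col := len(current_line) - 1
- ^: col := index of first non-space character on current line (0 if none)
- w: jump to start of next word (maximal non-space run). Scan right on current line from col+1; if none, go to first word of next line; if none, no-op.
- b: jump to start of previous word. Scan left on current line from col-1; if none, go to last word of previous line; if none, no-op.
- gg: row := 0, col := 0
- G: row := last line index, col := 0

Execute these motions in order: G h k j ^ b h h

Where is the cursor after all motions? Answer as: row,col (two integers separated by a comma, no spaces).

After 1 (G): row=5 col=0 char='t'
After 2 (h): row=5 col=0 char='t'
After 3 (k): row=4 col=0 char='s'
After 4 (j): row=5 col=0 char='t'
After 5 (^): row=5 col=0 char='t'
After 6 (b): row=4 col=5 char='s'
After 7 (h): row=4 col=4 char='_'
After 8 (h): row=4 col=3 char='_'

Answer: 4,3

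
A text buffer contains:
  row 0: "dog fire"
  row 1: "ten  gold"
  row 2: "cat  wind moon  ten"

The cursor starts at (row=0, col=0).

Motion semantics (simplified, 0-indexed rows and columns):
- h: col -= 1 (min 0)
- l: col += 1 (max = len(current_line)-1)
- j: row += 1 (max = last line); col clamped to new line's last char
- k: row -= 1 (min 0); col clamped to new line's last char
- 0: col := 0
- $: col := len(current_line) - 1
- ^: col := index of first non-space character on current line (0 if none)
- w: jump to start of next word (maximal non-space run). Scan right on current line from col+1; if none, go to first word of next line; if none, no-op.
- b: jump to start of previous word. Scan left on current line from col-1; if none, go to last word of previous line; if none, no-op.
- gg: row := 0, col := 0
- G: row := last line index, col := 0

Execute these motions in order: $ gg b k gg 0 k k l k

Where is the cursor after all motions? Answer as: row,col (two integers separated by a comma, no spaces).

After 1 ($): row=0 col=7 char='e'
After 2 (gg): row=0 col=0 char='d'
After 3 (b): row=0 col=0 char='d'
After 4 (k): row=0 col=0 char='d'
After 5 (gg): row=0 col=0 char='d'
After 6 (0): row=0 col=0 char='d'
After 7 (k): row=0 col=0 char='d'
After 8 (k): row=0 col=0 char='d'
After 9 (l): row=0 col=1 char='o'
After 10 (k): row=0 col=1 char='o'

Answer: 0,1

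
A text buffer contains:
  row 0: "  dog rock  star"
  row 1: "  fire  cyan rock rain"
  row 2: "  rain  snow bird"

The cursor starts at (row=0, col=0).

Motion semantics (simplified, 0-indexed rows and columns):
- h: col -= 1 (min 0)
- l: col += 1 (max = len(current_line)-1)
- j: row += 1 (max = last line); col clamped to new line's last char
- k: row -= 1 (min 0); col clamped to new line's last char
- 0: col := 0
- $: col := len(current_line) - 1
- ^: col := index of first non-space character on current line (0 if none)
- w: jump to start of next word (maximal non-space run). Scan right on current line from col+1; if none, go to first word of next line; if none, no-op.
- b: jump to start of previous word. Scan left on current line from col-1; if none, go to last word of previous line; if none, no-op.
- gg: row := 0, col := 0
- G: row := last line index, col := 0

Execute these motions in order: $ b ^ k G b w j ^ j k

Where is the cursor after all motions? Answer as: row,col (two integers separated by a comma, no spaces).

Answer: 1,2

Derivation:
After 1 ($): row=0 col=15 char='r'
After 2 (b): row=0 col=12 char='s'
After 3 (^): row=0 col=2 char='d'
After 4 (k): row=0 col=2 char='d'
After 5 (G): row=2 col=0 char='_'
After 6 (b): row=1 col=18 char='r'
After 7 (w): row=2 col=2 char='r'
After 8 (j): row=2 col=2 char='r'
After 9 (^): row=2 col=2 char='r'
After 10 (j): row=2 col=2 char='r'
After 11 (k): row=1 col=2 char='f'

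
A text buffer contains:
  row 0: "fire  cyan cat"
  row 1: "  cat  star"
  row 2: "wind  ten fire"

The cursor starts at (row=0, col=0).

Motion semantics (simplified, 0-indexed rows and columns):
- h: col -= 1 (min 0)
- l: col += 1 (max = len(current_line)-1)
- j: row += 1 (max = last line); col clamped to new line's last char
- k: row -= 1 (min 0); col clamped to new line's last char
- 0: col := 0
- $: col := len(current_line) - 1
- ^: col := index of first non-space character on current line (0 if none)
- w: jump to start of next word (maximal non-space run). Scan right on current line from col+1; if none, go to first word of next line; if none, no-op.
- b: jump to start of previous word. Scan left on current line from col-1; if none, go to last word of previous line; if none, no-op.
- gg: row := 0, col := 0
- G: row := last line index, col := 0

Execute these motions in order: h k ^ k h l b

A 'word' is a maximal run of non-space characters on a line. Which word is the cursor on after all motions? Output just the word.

Answer: fire

Derivation:
After 1 (h): row=0 col=0 char='f'
After 2 (k): row=0 col=0 char='f'
After 3 (^): row=0 col=0 char='f'
After 4 (k): row=0 col=0 char='f'
After 5 (h): row=0 col=0 char='f'
After 6 (l): row=0 col=1 char='i'
After 7 (b): row=0 col=0 char='f'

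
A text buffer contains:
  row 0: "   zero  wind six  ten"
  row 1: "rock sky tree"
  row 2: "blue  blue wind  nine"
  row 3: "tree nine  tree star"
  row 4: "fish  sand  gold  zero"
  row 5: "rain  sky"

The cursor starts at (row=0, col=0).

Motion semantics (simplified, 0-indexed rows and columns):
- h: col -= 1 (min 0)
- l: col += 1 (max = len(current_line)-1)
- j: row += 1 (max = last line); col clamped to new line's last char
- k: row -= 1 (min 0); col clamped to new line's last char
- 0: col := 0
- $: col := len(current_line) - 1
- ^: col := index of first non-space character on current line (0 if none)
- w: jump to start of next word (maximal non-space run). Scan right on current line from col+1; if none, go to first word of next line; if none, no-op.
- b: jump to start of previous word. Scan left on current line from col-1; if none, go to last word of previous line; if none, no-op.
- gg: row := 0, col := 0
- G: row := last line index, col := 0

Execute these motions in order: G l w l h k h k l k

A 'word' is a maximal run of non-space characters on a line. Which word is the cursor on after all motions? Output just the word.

Answer: blue

Derivation:
After 1 (G): row=5 col=0 char='r'
After 2 (l): row=5 col=1 char='a'
After 3 (w): row=5 col=6 char='s'
After 4 (l): row=5 col=7 char='k'
After 5 (h): row=5 col=6 char='s'
After 6 (k): row=4 col=6 char='s'
After 7 (h): row=4 col=5 char='_'
After 8 (k): row=3 col=5 char='n'
After 9 (l): row=3 col=6 char='i'
After 10 (k): row=2 col=6 char='b'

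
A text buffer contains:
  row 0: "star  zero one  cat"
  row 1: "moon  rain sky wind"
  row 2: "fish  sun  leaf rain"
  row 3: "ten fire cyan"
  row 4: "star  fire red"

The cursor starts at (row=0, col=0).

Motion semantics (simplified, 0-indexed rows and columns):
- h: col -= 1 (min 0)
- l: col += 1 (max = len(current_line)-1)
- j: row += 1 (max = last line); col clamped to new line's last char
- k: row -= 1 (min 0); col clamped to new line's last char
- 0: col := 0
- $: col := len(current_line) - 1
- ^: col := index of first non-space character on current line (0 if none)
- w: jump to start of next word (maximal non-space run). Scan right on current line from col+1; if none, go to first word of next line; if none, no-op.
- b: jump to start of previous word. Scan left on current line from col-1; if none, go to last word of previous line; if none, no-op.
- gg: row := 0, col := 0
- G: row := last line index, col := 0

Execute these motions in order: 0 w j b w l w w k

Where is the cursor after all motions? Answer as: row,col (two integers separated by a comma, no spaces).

Answer: 0,15

Derivation:
After 1 (0): row=0 col=0 char='s'
After 2 (w): row=0 col=6 char='z'
After 3 (j): row=1 col=6 char='r'
After 4 (b): row=1 col=0 char='m'
After 5 (w): row=1 col=6 char='r'
After 6 (l): row=1 col=7 char='a'
After 7 (w): row=1 col=11 char='s'
After 8 (w): row=1 col=15 char='w'
After 9 (k): row=0 col=15 char='_'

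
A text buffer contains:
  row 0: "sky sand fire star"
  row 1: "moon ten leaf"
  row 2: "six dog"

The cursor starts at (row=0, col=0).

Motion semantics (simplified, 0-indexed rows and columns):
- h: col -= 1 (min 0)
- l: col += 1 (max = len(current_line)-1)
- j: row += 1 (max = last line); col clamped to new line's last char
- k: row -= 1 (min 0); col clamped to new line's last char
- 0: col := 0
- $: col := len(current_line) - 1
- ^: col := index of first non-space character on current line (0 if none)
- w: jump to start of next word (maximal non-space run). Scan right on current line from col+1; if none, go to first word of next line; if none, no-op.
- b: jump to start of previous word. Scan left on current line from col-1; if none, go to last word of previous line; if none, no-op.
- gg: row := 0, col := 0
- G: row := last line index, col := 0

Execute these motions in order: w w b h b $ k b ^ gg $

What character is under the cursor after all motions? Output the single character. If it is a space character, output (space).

After 1 (w): row=0 col=4 char='s'
After 2 (w): row=0 col=9 char='f'
After 3 (b): row=0 col=4 char='s'
After 4 (h): row=0 col=3 char='_'
After 5 (b): row=0 col=0 char='s'
After 6 ($): row=0 col=17 char='r'
After 7 (k): row=0 col=17 char='r'
After 8 (b): row=0 col=14 char='s'
After 9 (^): row=0 col=0 char='s'
After 10 (gg): row=0 col=0 char='s'
After 11 ($): row=0 col=17 char='r'

Answer: r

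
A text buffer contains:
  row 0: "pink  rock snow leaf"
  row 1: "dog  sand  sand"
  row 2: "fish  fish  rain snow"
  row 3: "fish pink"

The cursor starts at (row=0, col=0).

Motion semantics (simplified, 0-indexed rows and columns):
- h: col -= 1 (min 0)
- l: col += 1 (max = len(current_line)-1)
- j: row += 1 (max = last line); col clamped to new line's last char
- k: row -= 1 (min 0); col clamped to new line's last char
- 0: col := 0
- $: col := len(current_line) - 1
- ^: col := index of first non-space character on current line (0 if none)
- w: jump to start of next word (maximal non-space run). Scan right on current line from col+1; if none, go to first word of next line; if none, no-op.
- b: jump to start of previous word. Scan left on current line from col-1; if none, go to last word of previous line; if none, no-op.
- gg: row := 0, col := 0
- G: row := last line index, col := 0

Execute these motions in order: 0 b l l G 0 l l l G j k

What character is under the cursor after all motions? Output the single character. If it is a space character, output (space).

Answer: f

Derivation:
After 1 (0): row=0 col=0 char='p'
After 2 (b): row=0 col=0 char='p'
After 3 (l): row=0 col=1 char='i'
After 4 (l): row=0 col=2 char='n'
After 5 (G): row=3 col=0 char='f'
After 6 (0): row=3 col=0 char='f'
After 7 (l): row=3 col=1 char='i'
After 8 (l): row=3 col=2 char='s'
After 9 (l): row=3 col=3 char='h'
After 10 (G): row=3 col=0 char='f'
After 11 (j): row=3 col=0 char='f'
After 12 (k): row=2 col=0 char='f'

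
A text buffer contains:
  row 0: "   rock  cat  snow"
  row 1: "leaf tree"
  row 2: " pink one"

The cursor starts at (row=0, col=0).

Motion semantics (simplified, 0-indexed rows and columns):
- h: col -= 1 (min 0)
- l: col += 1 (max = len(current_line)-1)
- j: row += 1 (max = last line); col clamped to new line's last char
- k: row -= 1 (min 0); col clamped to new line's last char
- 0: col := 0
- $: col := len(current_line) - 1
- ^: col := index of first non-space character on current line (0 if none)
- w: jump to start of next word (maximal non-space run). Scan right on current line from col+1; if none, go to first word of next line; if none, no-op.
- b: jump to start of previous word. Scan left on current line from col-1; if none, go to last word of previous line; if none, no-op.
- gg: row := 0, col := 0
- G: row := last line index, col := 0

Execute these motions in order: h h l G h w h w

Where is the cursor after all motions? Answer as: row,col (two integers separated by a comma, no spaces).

After 1 (h): row=0 col=0 char='_'
After 2 (h): row=0 col=0 char='_'
After 3 (l): row=0 col=1 char='_'
After 4 (G): row=2 col=0 char='_'
After 5 (h): row=2 col=0 char='_'
After 6 (w): row=2 col=1 char='p'
After 7 (h): row=2 col=0 char='_'
After 8 (w): row=2 col=1 char='p'

Answer: 2,1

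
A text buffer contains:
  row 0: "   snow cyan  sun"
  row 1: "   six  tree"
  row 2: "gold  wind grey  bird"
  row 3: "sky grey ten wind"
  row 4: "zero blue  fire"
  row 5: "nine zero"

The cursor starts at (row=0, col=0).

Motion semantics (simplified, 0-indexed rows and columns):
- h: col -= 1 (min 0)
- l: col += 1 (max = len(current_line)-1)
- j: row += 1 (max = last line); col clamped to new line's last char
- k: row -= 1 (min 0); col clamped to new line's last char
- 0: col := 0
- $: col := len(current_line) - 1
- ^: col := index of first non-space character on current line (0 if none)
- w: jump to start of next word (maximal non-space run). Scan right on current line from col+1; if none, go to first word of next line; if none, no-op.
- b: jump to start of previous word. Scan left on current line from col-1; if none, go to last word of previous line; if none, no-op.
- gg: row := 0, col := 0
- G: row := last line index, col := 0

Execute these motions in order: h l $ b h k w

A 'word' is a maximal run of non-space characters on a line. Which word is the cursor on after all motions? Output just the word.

Answer: sun

Derivation:
After 1 (h): row=0 col=0 char='_'
After 2 (l): row=0 col=1 char='_'
After 3 ($): row=0 col=16 char='n'
After 4 (b): row=0 col=14 char='s'
After 5 (h): row=0 col=13 char='_'
After 6 (k): row=0 col=13 char='_'
After 7 (w): row=0 col=14 char='s'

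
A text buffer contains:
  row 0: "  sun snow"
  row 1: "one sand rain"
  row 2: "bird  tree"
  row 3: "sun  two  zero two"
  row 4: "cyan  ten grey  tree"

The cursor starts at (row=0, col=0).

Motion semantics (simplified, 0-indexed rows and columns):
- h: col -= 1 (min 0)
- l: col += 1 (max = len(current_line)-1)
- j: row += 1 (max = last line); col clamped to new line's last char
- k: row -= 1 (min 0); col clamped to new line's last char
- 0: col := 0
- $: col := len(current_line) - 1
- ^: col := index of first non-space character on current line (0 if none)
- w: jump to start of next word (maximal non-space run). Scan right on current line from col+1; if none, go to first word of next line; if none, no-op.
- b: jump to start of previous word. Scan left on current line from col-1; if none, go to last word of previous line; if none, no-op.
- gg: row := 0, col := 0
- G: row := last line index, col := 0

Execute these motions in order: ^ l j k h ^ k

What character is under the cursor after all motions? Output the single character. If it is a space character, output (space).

Answer: s

Derivation:
After 1 (^): row=0 col=2 char='s'
After 2 (l): row=0 col=3 char='u'
After 3 (j): row=1 col=3 char='_'
After 4 (k): row=0 col=3 char='u'
After 5 (h): row=0 col=2 char='s'
After 6 (^): row=0 col=2 char='s'
After 7 (k): row=0 col=2 char='s'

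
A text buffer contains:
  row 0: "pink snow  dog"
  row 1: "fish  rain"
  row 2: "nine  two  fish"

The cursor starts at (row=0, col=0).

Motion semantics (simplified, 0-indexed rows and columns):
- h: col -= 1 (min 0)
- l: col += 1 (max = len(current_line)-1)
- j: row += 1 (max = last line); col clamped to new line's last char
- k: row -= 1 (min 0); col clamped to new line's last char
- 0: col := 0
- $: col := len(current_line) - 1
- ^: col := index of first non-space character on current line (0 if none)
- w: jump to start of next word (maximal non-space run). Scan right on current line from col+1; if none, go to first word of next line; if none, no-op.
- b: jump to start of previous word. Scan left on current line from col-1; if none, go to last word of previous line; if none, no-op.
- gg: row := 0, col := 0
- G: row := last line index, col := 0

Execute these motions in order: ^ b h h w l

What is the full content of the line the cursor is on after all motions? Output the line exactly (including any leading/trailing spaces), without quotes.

Answer: pink snow  dog

Derivation:
After 1 (^): row=0 col=0 char='p'
After 2 (b): row=0 col=0 char='p'
After 3 (h): row=0 col=0 char='p'
After 4 (h): row=0 col=0 char='p'
After 5 (w): row=0 col=5 char='s'
After 6 (l): row=0 col=6 char='n'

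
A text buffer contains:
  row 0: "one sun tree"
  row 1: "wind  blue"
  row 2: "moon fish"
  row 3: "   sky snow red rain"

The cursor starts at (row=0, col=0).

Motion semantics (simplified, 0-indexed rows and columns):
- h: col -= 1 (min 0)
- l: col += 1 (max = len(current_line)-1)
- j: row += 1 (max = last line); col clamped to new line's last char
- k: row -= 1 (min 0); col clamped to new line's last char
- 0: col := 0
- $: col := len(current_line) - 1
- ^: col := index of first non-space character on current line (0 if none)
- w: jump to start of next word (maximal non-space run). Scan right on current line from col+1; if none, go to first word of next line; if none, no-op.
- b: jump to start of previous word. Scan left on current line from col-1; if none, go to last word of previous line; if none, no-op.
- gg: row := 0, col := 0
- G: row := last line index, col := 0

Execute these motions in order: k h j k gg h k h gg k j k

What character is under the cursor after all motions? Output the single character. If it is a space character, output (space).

After 1 (k): row=0 col=0 char='o'
After 2 (h): row=0 col=0 char='o'
After 3 (j): row=1 col=0 char='w'
After 4 (k): row=0 col=0 char='o'
After 5 (gg): row=0 col=0 char='o'
After 6 (h): row=0 col=0 char='o'
After 7 (k): row=0 col=0 char='o'
After 8 (h): row=0 col=0 char='o'
After 9 (gg): row=0 col=0 char='o'
After 10 (k): row=0 col=0 char='o'
After 11 (j): row=1 col=0 char='w'
After 12 (k): row=0 col=0 char='o'

Answer: o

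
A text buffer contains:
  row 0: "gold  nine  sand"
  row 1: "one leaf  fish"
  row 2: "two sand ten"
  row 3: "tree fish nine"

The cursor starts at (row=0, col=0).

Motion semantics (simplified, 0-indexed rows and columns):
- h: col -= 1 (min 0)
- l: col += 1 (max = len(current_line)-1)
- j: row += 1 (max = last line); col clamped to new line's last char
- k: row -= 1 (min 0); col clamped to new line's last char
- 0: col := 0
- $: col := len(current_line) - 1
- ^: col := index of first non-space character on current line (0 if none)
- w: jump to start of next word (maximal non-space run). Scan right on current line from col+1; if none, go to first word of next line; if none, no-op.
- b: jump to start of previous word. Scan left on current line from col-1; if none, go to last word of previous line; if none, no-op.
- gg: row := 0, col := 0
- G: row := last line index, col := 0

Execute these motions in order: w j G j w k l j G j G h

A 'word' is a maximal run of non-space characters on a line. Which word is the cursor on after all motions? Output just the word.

Answer: tree

Derivation:
After 1 (w): row=0 col=6 char='n'
After 2 (j): row=1 col=6 char='a'
After 3 (G): row=3 col=0 char='t'
After 4 (j): row=3 col=0 char='t'
After 5 (w): row=3 col=5 char='f'
After 6 (k): row=2 col=5 char='a'
After 7 (l): row=2 col=6 char='n'
After 8 (j): row=3 col=6 char='i'
After 9 (G): row=3 col=0 char='t'
After 10 (j): row=3 col=0 char='t'
After 11 (G): row=3 col=0 char='t'
After 12 (h): row=3 col=0 char='t'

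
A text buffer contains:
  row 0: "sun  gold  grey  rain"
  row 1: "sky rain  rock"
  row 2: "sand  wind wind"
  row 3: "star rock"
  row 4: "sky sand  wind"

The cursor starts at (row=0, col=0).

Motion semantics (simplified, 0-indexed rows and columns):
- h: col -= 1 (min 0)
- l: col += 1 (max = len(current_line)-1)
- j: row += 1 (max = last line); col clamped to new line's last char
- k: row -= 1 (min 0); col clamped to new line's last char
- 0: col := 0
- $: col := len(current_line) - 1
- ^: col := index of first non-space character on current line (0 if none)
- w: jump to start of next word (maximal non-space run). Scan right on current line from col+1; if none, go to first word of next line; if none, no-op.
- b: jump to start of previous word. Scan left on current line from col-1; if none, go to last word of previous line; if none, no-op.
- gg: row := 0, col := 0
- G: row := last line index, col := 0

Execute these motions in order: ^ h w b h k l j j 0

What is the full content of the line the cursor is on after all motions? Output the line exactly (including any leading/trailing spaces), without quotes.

Answer: sand  wind wind

Derivation:
After 1 (^): row=0 col=0 char='s'
After 2 (h): row=0 col=0 char='s'
After 3 (w): row=0 col=5 char='g'
After 4 (b): row=0 col=0 char='s'
After 5 (h): row=0 col=0 char='s'
After 6 (k): row=0 col=0 char='s'
After 7 (l): row=0 col=1 char='u'
After 8 (j): row=1 col=1 char='k'
After 9 (j): row=2 col=1 char='a'
After 10 (0): row=2 col=0 char='s'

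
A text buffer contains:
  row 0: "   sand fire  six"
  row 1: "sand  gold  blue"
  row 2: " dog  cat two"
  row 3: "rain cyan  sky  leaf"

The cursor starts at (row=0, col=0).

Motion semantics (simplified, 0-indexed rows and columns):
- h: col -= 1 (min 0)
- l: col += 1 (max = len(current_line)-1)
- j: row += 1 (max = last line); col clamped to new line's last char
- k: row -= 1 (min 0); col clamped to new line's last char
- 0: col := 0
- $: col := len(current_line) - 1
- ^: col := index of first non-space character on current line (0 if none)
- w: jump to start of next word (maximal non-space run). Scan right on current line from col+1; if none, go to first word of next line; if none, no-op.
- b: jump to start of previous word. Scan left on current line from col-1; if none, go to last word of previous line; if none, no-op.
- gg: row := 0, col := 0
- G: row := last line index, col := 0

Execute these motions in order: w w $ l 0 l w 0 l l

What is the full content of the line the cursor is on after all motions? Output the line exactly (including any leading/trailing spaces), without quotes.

Answer:    sand fire  six

Derivation:
After 1 (w): row=0 col=3 char='s'
After 2 (w): row=0 col=8 char='f'
After 3 ($): row=0 col=16 char='x'
After 4 (l): row=0 col=16 char='x'
After 5 (0): row=0 col=0 char='_'
After 6 (l): row=0 col=1 char='_'
After 7 (w): row=0 col=3 char='s'
After 8 (0): row=0 col=0 char='_'
After 9 (l): row=0 col=1 char='_'
After 10 (l): row=0 col=2 char='_'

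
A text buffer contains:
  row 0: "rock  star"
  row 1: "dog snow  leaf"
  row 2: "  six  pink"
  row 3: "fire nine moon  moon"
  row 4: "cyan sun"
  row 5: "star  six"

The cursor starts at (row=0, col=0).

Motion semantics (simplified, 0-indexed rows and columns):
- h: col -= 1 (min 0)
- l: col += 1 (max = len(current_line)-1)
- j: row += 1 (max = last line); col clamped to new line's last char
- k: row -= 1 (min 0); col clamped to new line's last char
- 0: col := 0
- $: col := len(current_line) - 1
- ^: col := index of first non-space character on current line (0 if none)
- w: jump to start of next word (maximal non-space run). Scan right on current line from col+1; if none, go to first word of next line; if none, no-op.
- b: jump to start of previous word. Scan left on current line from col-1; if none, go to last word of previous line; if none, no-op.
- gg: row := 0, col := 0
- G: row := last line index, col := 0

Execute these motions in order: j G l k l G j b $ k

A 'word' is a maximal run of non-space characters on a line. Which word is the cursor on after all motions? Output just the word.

Answer: nine

Derivation:
After 1 (j): row=1 col=0 char='d'
After 2 (G): row=5 col=0 char='s'
After 3 (l): row=5 col=1 char='t'
After 4 (k): row=4 col=1 char='y'
After 5 (l): row=4 col=2 char='a'
After 6 (G): row=5 col=0 char='s'
After 7 (j): row=5 col=0 char='s'
After 8 (b): row=4 col=5 char='s'
After 9 ($): row=4 col=7 char='n'
After 10 (k): row=3 col=7 char='n'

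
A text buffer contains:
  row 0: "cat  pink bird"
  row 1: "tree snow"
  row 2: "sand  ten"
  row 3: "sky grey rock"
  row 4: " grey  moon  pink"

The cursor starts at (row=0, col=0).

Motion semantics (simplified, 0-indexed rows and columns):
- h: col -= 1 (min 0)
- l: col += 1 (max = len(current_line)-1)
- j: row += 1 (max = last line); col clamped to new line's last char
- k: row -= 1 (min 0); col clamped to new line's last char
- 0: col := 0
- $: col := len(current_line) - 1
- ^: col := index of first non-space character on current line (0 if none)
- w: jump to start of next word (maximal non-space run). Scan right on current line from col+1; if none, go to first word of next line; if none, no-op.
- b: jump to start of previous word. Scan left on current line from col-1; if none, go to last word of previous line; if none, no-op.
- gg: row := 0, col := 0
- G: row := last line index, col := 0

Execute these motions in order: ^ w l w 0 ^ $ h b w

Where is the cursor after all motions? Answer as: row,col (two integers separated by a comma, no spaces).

Answer: 1,0

Derivation:
After 1 (^): row=0 col=0 char='c'
After 2 (w): row=0 col=5 char='p'
After 3 (l): row=0 col=6 char='i'
After 4 (w): row=0 col=10 char='b'
After 5 (0): row=0 col=0 char='c'
After 6 (^): row=0 col=0 char='c'
After 7 ($): row=0 col=13 char='d'
After 8 (h): row=0 col=12 char='r'
After 9 (b): row=0 col=10 char='b'
After 10 (w): row=1 col=0 char='t'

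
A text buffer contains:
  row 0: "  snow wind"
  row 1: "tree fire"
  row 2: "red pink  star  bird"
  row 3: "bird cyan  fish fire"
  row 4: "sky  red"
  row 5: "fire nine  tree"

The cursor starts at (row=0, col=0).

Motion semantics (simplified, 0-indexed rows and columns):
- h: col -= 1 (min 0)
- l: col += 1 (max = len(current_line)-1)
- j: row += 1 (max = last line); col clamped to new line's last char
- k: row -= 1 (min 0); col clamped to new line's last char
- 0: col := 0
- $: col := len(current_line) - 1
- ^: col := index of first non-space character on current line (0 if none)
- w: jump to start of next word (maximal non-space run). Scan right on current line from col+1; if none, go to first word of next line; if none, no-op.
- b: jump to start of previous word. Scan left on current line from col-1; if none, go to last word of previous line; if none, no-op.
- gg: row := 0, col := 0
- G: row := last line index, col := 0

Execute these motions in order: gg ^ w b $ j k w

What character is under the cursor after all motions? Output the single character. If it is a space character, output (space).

After 1 (gg): row=0 col=0 char='_'
After 2 (^): row=0 col=2 char='s'
After 3 (w): row=0 col=7 char='w'
After 4 (b): row=0 col=2 char='s'
After 5 ($): row=0 col=10 char='d'
After 6 (j): row=1 col=8 char='e'
After 7 (k): row=0 col=8 char='i'
After 8 (w): row=1 col=0 char='t'

Answer: t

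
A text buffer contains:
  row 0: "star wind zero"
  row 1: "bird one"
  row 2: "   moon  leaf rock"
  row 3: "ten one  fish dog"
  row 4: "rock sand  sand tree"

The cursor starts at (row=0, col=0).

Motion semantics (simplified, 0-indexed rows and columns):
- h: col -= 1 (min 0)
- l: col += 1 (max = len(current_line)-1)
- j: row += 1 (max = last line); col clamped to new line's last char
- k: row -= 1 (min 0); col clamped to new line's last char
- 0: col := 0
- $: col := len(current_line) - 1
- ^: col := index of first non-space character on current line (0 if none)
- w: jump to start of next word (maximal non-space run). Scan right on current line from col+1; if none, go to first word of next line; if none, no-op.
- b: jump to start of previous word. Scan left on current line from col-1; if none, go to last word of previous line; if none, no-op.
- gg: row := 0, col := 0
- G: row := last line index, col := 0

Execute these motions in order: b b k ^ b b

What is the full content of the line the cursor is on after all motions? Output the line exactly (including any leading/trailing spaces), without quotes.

After 1 (b): row=0 col=0 char='s'
After 2 (b): row=0 col=0 char='s'
After 3 (k): row=0 col=0 char='s'
After 4 (^): row=0 col=0 char='s'
After 5 (b): row=0 col=0 char='s'
After 6 (b): row=0 col=0 char='s'

Answer: star wind zero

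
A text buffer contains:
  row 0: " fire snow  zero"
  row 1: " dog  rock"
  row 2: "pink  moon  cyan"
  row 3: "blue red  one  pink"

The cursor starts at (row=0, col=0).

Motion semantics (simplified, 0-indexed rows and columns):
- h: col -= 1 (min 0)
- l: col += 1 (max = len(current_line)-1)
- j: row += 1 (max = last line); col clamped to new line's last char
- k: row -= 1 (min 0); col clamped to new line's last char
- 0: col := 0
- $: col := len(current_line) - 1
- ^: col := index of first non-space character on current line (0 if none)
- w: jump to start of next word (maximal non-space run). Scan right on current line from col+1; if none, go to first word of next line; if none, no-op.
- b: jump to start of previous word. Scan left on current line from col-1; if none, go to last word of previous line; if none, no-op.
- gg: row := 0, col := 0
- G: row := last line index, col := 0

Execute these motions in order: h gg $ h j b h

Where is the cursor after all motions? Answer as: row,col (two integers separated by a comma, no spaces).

Answer: 1,5

Derivation:
After 1 (h): row=0 col=0 char='_'
After 2 (gg): row=0 col=0 char='_'
After 3 ($): row=0 col=15 char='o'
After 4 (h): row=0 col=14 char='r'
After 5 (j): row=1 col=9 char='k'
After 6 (b): row=1 col=6 char='r'
After 7 (h): row=1 col=5 char='_'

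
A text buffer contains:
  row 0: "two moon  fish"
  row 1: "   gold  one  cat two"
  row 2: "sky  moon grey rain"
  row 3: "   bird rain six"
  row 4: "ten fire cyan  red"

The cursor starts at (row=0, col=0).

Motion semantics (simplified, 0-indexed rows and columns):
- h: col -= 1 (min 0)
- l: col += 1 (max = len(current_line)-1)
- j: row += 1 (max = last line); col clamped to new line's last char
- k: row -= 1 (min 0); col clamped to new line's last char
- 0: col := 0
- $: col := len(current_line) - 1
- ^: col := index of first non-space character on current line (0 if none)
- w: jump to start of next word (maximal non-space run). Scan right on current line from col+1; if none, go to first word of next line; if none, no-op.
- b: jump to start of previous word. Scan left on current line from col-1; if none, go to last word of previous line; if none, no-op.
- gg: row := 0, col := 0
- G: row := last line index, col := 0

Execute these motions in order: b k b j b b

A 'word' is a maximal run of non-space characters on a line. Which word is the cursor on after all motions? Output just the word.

After 1 (b): row=0 col=0 char='t'
After 2 (k): row=0 col=0 char='t'
After 3 (b): row=0 col=0 char='t'
After 4 (j): row=1 col=0 char='_'
After 5 (b): row=0 col=10 char='f'
After 6 (b): row=0 col=4 char='m'

Answer: moon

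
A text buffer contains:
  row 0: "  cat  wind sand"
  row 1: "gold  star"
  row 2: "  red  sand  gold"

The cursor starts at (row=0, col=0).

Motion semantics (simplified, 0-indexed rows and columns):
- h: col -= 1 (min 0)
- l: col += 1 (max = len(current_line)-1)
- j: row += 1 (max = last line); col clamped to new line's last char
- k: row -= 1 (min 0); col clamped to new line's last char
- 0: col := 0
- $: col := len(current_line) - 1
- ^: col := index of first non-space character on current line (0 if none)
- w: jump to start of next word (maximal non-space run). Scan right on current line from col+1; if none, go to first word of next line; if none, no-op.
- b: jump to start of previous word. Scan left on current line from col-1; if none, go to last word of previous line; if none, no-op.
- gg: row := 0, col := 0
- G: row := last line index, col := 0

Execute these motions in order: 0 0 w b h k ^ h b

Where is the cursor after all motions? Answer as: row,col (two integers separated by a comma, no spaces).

After 1 (0): row=0 col=0 char='_'
After 2 (0): row=0 col=0 char='_'
After 3 (w): row=0 col=2 char='c'
After 4 (b): row=0 col=2 char='c'
After 5 (h): row=0 col=1 char='_'
After 6 (k): row=0 col=1 char='_'
After 7 (^): row=0 col=2 char='c'
After 8 (h): row=0 col=1 char='_'
After 9 (b): row=0 col=1 char='_'

Answer: 0,1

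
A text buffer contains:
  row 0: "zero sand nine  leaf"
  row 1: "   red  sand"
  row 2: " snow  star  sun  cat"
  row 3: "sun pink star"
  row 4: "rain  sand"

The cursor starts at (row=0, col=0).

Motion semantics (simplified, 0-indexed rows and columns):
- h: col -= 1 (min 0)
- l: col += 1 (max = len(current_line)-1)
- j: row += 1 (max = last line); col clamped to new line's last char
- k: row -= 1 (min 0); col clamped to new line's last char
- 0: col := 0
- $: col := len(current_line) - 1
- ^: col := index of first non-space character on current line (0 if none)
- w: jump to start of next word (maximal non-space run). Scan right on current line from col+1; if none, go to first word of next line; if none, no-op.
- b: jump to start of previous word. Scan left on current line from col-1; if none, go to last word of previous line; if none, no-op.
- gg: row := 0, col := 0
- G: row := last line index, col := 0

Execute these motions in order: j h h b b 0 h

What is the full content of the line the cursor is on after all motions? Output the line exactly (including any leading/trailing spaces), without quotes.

Answer: zero sand nine  leaf

Derivation:
After 1 (j): row=1 col=0 char='_'
After 2 (h): row=1 col=0 char='_'
After 3 (h): row=1 col=0 char='_'
After 4 (b): row=0 col=16 char='l'
After 5 (b): row=0 col=10 char='n'
After 6 (0): row=0 col=0 char='z'
After 7 (h): row=0 col=0 char='z'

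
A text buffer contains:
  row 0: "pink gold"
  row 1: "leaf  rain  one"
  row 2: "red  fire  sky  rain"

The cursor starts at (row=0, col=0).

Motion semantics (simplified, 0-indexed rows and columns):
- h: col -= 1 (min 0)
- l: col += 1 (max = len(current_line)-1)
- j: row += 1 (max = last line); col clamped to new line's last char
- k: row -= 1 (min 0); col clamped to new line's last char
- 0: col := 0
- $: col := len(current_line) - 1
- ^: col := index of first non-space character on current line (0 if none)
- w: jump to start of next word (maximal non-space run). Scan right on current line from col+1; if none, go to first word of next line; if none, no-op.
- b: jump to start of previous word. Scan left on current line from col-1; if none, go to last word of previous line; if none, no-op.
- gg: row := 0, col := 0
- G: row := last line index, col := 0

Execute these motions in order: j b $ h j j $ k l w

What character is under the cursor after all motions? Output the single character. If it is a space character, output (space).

After 1 (j): row=1 col=0 char='l'
After 2 (b): row=0 col=5 char='g'
After 3 ($): row=0 col=8 char='d'
After 4 (h): row=0 col=7 char='l'
After 5 (j): row=1 col=7 char='a'
After 6 (j): row=2 col=7 char='r'
After 7 ($): row=2 col=19 char='n'
After 8 (k): row=1 col=14 char='e'
After 9 (l): row=1 col=14 char='e'
After 10 (w): row=2 col=0 char='r'

Answer: r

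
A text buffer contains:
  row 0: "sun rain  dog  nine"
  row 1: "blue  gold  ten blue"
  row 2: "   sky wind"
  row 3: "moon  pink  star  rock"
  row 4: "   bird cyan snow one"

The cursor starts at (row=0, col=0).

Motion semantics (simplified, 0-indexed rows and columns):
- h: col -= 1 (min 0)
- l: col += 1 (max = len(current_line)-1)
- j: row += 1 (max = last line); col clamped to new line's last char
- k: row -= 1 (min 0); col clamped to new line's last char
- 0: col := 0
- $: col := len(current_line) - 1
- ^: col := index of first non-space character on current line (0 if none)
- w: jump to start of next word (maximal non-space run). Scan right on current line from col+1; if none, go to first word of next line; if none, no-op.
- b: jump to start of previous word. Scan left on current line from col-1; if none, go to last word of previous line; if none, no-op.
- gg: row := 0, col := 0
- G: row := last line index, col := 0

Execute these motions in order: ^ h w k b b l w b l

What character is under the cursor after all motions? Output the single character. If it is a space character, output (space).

Answer: u

Derivation:
After 1 (^): row=0 col=0 char='s'
After 2 (h): row=0 col=0 char='s'
After 3 (w): row=0 col=4 char='r'
After 4 (k): row=0 col=4 char='r'
After 5 (b): row=0 col=0 char='s'
After 6 (b): row=0 col=0 char='s'
After 7 (l): row=0 col=1 char='u'
After 8 (w): row=0 col=4 char='r'
After 9 (b): row=0 col=0 char='s'
After 10 (l): row=0 col=1 char='u'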